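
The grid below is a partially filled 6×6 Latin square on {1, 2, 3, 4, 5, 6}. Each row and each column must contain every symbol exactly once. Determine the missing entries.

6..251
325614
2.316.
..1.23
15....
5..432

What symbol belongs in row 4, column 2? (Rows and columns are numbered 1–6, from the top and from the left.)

(r1,c3) = 4
(r3,c2) = 4
(r3,c6) = 5
(r4,c1) = 4
(r4,c2) = 6

6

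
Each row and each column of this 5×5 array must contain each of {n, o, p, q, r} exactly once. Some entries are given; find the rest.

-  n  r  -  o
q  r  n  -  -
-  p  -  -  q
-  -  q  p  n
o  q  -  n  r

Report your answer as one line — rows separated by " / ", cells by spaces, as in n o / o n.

p n r q o / q r n o p / n p o r q / r o q p n / o q p n r

(r1,c1) = p
(r1,c4) = q
(r2,c4) = o
(r2,c5) = p
(r3,c3) = o
(r3,c4) = r
(r4,c1) = r
(r4,c2) = o
(r5,c3) = p
(r3,c1) = n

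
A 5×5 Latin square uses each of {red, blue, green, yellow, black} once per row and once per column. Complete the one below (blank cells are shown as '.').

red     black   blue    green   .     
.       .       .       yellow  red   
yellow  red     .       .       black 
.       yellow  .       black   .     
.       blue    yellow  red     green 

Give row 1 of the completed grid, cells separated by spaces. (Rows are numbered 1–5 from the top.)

red black blue green yellow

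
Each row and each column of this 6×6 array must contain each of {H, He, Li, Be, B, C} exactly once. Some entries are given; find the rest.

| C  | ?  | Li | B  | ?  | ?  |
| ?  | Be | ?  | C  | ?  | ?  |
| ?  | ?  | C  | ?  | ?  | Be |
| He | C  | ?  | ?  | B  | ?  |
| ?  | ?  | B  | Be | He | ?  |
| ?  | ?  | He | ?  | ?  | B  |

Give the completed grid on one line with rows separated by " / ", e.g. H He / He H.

C He Li B Be H / B Be H C Li He / Li B C He H Be / He C Be H B Li / H Li B Be He C / Be H He Li C B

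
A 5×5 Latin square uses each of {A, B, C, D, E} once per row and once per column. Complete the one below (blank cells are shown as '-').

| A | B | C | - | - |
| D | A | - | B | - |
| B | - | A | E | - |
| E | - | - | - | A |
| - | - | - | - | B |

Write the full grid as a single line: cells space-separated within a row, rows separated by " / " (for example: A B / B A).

A B C D E / D A E B C / B C A E D / E D B C A / C E D A B

(r1,c4): row 1 has {A,B,C}; column 4 has {B,E}, so it must be D.
(r1,c5): row 1 has {A,B,C,D}; column 5 has {A,B}, so it must be E.
(r2,c3): row 2 has {A,B,D}; column 3 has {A,C}, so it must be E.
(r2,c5): row 2 has {A,B,D,E}; column 5 has {A,B,E}, so it must be C.
(r3,c5): row 3 has {A,B,E}; column 5 has {A,B,C,E}, so it must be D.
(r4,c4): row 4 has {A,E}; column 4 has {B,D,E}, so it must be C.
(r5,c1): row 5 has {B}; column 1 has {A,B,D,E}, so it must be C.
(r5,c3): row 5 has {B,C}; column 3 has {A,C,E}, so it must be D.
(r5,c4): row 5 has {B,C,D}; column 4 has {B,C,D,E}, so it must be A.
(r3,c2): row 3 has {A,B,D,E}; column 2 has {A,B}, so it must be C.
(r4,c2): row 4 has {A,C,E}; column 2 has {A,B,C}, so it must be D.
(r4,c3): row 4 has {A,C,D,E}; column 3 has {A,C,D,E}, so it must be B.
(r5,c2): row 5 has {A,B,C,D}; column 2 has {A,B,C,D}, so it must be E.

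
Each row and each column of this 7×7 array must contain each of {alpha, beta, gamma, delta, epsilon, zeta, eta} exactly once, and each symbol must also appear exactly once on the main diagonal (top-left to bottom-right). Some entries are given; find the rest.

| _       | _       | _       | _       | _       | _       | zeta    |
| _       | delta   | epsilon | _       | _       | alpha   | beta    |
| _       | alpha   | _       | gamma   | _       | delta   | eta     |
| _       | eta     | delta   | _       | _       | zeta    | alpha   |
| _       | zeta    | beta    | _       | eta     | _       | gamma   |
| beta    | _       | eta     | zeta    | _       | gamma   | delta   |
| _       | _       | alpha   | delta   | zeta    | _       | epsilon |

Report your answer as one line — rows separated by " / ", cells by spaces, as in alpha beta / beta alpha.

alpha beta gamma epsilon delta eta zeta / zeta delta epsilon eta gamma alpha beta / epsilon alpha zeta gamma beta delta eta / gamma eta delta beta epsilon zeta alpha / delta zeta beta alpha eta epsilon gamma / beta epsilon eta zeta alpha gamma delta / eta gamma alpha delta zeta beta epsilon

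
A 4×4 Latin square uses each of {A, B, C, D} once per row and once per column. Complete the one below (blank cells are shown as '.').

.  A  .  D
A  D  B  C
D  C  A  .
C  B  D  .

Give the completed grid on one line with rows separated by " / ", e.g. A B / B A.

B A C D / A D B C / D C A B / C B D A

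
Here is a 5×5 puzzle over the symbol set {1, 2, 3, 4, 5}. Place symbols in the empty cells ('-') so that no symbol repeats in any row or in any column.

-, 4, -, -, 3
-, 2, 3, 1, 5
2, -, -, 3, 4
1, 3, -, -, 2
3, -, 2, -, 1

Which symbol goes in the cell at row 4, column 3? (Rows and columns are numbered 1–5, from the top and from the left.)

4

Cell (r1,c1): row 1 has {3,4}; column 1 has {1,2,3} → 5.
Cell (r1,c3): row 1 has {3,4,5}; column 3 has {2,3} → 1.
Cell (r1,c4): row 1 has {1,3,4,5}; column 4 has {1,3} → 2.
Cell (r2,c1): row 2 has {1,2,3,5}; column 1 has {1,2,3,5} → 4.
Cell (r3,c3): row 3 has {2,3,4}; column 3 has {1,2,3} → 5.
Cell (r4,c3): row 4 has {1,2,3}; column 3 has {1,2,3,5} → 4.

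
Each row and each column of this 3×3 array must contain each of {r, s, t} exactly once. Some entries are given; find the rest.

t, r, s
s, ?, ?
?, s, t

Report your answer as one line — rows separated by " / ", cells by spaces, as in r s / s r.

(r2,c2) = t
(r2,c3) = r
(r3,c1) = r

t r s / s t r / r s t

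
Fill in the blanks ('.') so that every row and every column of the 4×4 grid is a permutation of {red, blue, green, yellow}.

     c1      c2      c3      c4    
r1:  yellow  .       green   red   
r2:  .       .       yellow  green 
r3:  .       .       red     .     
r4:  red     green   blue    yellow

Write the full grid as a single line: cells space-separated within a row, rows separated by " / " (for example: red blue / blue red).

yellow blue green red / blue red yellow green / green yellow red blue / red green blue yellow

(r1,c2) = blue
(r2,c1) = blue
(r2,c2) = red
(r3,c1) = green
(r3,c2) = yellow
(r3,c4) = blue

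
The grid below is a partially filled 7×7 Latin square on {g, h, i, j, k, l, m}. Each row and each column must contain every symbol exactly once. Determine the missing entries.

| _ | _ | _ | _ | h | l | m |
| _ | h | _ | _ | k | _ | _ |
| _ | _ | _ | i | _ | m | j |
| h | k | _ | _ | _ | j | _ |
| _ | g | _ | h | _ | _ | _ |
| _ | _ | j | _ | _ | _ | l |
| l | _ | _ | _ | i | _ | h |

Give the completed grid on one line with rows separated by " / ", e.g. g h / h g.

i j k g h l m / j h m l k g i / k l h i g m j / h k i m l j g / m g l h j i k / g i j k m h l / l m g j i k h

(r3,c2): row 3 has {i,j,m}; column 2 has {g,h,k}, so it must be l.
(r3,c5): row 3 has {i,j,l,m}; column 5 has {h,i,k}, so it must be g.
(r6,c5): row 6 has {j,l}; column 5 has {g,h,i,k}, so it must be m.
(r3,c1): row 3 has {g,i,j,l,m}; column 1 has {h,l}, so it must be k.
(r3,c3): row 3 has {g,i,j,k,l,m}; column 3 has {j}, so it must be h.
(r4,c5): row 4 has {h,j,k}; column 5 has {g,h,i,k,m}, so it must be l.
(r5,c5): row 5 has {g,h}; column 5 has {g,h,i,k,l,m}, so it must be j.
(r6,c2): row 6 has {j,l,m}; column 2 has {g,h,k,l}, so it must be i.
(r1,c2): row 1 has {h,l,m}; column 2 has {g,h,i,k,l}, so it must be j.
(r6,c1): row 6 has {i,j,l,m}; column 1 has {h,k,l}, so it must be g.
(r6,c4): row 6 has {g,i,j,l,m}; column 4 has {h,i}, so it must be k.
(r6,c6): row 6 has {g,i,j,k,l,m}; column 6 has {j,l,m}, so it must be h.
(r7,c2): row 7 has {h,i,l}; column 2 has {g,h,i,j,k,l}, so it must be m.
(r1,c1): row 1 has {h,j,l,m}; column 1 has {g,h,k,l}, so it must be i.
(r1,c4): row 1 has {h,i,j,l,m}; column 4 has {h,i,k}, so it must be g.
(r4,c4): row 4 has {h,j,k,l}; column 4 has {g,h,i,k}, so it must be m.
(r5,c1): row 5 has {g,h,j}; column 1 has {g,h,i,k,l}, so it must be m.
(r7,c4): row 7 has {h,i,l,m}; column 4 has {g,h,i,k,m}, so it must be j.
(r1,c3): row 1 has {g,h,i,j,l,m}; column 3 has {h,j}, so it must be k.
(r2,c1): row 2 has {h,k}; column 1 has {g,h,i,k,l,m}, so it must be j.
(r2,c4): row 2 has {h,j,k}; column 4 has {g,h,i,j,k,m}, so it must be l.
(r7,c3): row 7 has {h,i,j,l,m}; column 3 has {h,j,k}, so it must be g.
(r7,c6): row 7 has {g,h,i,j,l,m}; column 6 has {h,j,l,m}, so it must be k.
(r4,c3): row 4 has {h,j,k,l,m}; column 3 has {g,h,j,k}, so it must be i.
(r4,c7): row 4 has {h,i,j,k,l,m}; column 7 has {h,j,l,m}, so it must be g.
(r5,c3): row 5 has {g,h,j,m}; column 3 has {g,h,i,j,k}, so it must be l.
(r5,c6): row 5 has {g,h,j,l,m}; column 6 has {h,j,k,l,m}, so it must be i.
(r5,c7): row 5 has {g,h,i,j,l,m}; column 7 has {g,h,j,l,m}, so it must be k.
(r2,c3): row 2 has {h,j,k,l}; column 3 has {g,h,i,j,k,l}, so it must be m.
(r2,c6): row 2 has {h,j,k,l,m}; column 6 has {h,i,j,k,l,m}, so it must be g.
(r2,c7): row 2 has {g,h,j,k,l,m}; column 7 has {g,h,j,k,l,m}, so it must be i.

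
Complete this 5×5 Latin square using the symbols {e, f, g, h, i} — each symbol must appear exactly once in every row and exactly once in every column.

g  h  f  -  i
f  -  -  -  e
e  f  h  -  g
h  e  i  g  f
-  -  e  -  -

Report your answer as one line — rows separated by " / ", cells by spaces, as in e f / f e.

(r1,c4) = e
(r2,c3) = g
(r3,c4) = i
(r5,c1) = i
(r5,c2) = g
(r5,c5) = h
(r2,c2) = i
(r2,c4) = h
(r5,c4) = f

g h f e i / f i g h e / e f h i g / h e i g f / i g e f h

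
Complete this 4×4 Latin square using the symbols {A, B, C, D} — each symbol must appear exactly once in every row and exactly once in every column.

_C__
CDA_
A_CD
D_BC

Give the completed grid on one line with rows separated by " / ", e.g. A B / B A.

(r1,c1) = B
(r1,c3) = D
(r1,c4) = A
(r2,c4) = B
(r3,c2) = B
(r4,c2) = A

B C D A / C D A B / A B C D / D A B C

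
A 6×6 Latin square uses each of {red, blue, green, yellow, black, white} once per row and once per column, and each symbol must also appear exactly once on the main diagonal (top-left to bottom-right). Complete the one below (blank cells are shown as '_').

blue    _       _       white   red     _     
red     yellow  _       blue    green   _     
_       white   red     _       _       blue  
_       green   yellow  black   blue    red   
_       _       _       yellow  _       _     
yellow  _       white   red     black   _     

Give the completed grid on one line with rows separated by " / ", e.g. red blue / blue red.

blue black green white red yellow / red yellow black blue green white / black white red green yellow blue / white green yellow black blue red / green red blue yellow white black / yellow blue white red black green

row 1 has {red,blue,white}; column 2 has {green,yellow,white} — only black is left for (r1,c2).
row 1 has {red,blue,black,white}; column 3 has {red,yellow,white} — only green is left for (r1,c3).
row 1 has {red,blue,green,black,white}; column 6 has {red,blue} — only yellow is left for (r1,c6).
row 2 has {red,blue,green,yellow}; column 3 has {red,green,yellow,white} — only black is left for (r2,c3).
row 2 has {red,blue,green,yellow,black}; column 6 has {red,blue,yellow} — only white is left for (r2,c6).
row 3 has {red,blue,white}; column 4 has {red,blue,yellow,black,white} — only green is left for (r3,c4).
row 3 has {red,blue,green,white}; column 5 has {red,blue,green,black} — only yellow is left for (r3,c5).
row 4 has {red,blue,green,yellow,black}; column 1 has {red,blue,yellow} — only white is left for (r4,c1).
row 5 has {yellow}; column 3 has {red,green,yellow,black,white} — only blue is left for (r5,c3).
row 5 has {blue,yellow}; column 5 has {red,blue,green,yellow,black}; the diagonal has {red,blue,yellow,black} — only white is left for (r5,c5).
row 6 has {red,yellow,black,white}; column 2 has {green,yellow,black,white} — only blue is left for (r6,c2).
row 6 has {red,blue,yellow,black,white}; column 6 has {red,blue,yellow,white}; the diagonal has {red,blue,yellow,black,white} — only green is left for (r6,c6).
row 3 has {red,blue,green,yellow,white}; column 1 has {red,blue,yellow,white} — only black is left for (r3,c1).
row 5 has {blue,yellow,white}; column 1 has {red,blue,yellow,black,white} — only green is left for (r5,c1).
row 5 has {blue,green,yellow,white}; column 2 has {blue,green,yellow,black,white} — only red is left for (r5,c2).
row 5 has {red,blue,green,yellow,white}; column 6 has {red,blue,green,yellow,white} — only black is left for (r5,c6).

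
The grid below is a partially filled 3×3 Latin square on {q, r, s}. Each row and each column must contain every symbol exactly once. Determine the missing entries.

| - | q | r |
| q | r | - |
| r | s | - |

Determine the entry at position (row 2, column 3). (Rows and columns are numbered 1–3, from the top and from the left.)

(r1,c1) = s
(r2,c3) = s

s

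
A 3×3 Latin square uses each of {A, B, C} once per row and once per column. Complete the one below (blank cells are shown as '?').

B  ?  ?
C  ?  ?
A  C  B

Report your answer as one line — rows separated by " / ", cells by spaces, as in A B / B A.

B A C / C B A / A C B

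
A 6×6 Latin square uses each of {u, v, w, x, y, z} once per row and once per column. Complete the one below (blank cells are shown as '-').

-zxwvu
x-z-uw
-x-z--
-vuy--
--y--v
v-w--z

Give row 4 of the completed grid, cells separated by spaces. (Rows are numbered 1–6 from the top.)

w v u y z x

(r1,c1) = y
(r2,c2) = y
(r2,c4) = v
(r3,c3) = v
(r3,c6) = y
(r4,c6) = x
(r6,c2) = u
(r6,c4) = x
(r6,c5) = y
(r3,c5) = w
(r4,c5) = z
(r5,c2) = w
(r5,c4) = u
(r5,c5) = x
(r3,c1) = u
(r4,c1) = w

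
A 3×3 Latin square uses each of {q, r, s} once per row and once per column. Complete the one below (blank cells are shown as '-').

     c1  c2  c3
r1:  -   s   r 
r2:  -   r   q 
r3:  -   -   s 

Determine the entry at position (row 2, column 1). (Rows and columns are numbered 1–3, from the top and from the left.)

s

row 1 has {r,s}; column 1 is empty so far — only q is left for (r1,c1).
row 2 has {q,r}; column 1 has {q} — only s is left for (r2,c1).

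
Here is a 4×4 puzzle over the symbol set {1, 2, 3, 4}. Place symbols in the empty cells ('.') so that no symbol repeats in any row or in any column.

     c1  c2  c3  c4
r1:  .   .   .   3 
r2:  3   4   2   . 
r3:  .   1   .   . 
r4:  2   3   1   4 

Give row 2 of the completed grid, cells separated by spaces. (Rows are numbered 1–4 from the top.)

(r1,c2) = 2
(r1,c3) = 4
(r2,c4) = 1

3 4 2 1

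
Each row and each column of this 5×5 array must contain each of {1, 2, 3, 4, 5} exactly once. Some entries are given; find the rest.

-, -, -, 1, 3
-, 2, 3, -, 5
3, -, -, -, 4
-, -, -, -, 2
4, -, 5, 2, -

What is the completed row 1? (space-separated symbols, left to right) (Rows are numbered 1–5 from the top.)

2 5 4 1 3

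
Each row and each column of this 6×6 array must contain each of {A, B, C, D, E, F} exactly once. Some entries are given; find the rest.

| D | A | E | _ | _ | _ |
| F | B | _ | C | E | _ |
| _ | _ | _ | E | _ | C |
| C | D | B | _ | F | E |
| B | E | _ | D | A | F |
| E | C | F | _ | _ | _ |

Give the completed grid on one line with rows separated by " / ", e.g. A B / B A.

D A E F C B / F B A C E D / A F D E B C / C D B A F E / B E C D A F / E C F B D A

(r1,c6) = B
(r3,c1) = A
(r3,c2) = F
(r3,c3) = D
(r3,c5) = B
(r4,c4) = A
(r5,c3) = C
(r6,c4) = B
(r6,c5) = D
(r6,c6) = A
(r1,c4) = F
(r1,c5) = C
(r2,c3) = A
(r2,c6) = D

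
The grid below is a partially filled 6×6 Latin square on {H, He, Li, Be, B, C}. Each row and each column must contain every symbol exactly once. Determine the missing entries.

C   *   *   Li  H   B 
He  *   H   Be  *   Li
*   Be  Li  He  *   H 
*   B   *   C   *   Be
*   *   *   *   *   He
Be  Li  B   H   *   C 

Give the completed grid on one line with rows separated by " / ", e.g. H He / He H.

C He Be Li H B / He C H Be B Li / B Be Li He C H / H B He C Li Be / Li H C B Be He / Be Li B H He C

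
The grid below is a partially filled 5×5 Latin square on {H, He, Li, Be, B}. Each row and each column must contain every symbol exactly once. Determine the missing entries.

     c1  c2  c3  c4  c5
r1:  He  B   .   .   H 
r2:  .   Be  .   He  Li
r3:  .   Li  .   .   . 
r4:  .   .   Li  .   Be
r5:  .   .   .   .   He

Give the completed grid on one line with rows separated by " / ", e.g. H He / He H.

He B Be Li H / B Be H He Li / Be Li He H B / H He Li B Be / Li H B Be He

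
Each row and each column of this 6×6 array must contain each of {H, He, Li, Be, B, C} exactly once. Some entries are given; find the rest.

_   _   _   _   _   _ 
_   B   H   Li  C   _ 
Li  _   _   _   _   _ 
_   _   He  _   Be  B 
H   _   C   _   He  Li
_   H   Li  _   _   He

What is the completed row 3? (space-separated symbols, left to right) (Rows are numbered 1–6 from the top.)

Li He B Be H C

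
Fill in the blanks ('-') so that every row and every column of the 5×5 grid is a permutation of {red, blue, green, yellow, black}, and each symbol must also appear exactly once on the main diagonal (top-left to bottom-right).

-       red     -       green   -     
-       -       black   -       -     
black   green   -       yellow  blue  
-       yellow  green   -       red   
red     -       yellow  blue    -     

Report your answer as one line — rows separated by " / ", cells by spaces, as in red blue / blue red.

yellow red blue green black / green blue black red yellow / black green red yellow blue / blue yellow green black red / red black yellow blue green

(r1,c3): row 1 has {red,green}; column 3 has {green,yellow,black}, so it must be blue.
(r2,c2): row 2 has {black}; column 2 has {red,green,yellow}; the diagonal is empty so far, so it must be blue.
(r2,c4): row 2 has {blue,black}; column 4 has {blue,green,yellow}, so it must be red.
(r3,c3): row 3 has {blue,green,yellow,black}; column 3 has {blue,green,yellow,black}; the diagonal has {blue}, so it must be red.
(r4,c1): row 4 has {red,green,yellow}; column 1 has {red,black}, so it must be blue.
(r4,c4): row 4 has {red,blue,green,yellow}; column 4 has {red,blue,green,yellow}; the diagonal has {red,blue}, so it must be black.
(r5,c2): row 5 has {red,blue,yellow}; column 2 has {red,blue,green,yellow}, so it must be black.
(r5,c5): row 5 has {red,blue,yellow,black}; column 5 has {red,blue}; the diagonal has {red,blue,black}, so it must be green.
(r1,c1): row 1 has {red,blue,green}; column 1 has {red,blue,black}; the diagonal has {red,blue,green,black}, so it must be yellow.
(r1,c5): row 1 has {red,blue,green,yellow}; column 5 has {red,blue,green}, so it must be black.
(r2,c1): row 2 has {red,blue,black}; column 1 has {red,blue,yellow,black}, so it must be green.
(r2,c5): row 2 has {red,blue,green,black}; column 5 has {red,blue,green,black}, so it must be yellow.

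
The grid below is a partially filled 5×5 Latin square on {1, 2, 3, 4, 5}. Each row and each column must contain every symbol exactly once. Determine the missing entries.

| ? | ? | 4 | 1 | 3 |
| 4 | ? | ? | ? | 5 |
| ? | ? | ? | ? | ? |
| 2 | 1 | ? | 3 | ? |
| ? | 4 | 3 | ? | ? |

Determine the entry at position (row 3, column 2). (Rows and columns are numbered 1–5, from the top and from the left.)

5

row 1 has {1,3,4}; column 1 has {2,4} — only 5 is left for (r1,c1).
row 1 has {1,3,4,5}; column 2 has {1,4} — only 2 is left for (r1,c2).
row 2 has {4,5}; column 2 has {1,2,4} — only 3 is left for (r2,c2).
row 2 has {3,4,5}; column 4 has {1,3} — only 2 is left for (r2,c4).
row 3 is empty so far; column 2 has {1,2,3,4} — only 5 is left for (r3,c2).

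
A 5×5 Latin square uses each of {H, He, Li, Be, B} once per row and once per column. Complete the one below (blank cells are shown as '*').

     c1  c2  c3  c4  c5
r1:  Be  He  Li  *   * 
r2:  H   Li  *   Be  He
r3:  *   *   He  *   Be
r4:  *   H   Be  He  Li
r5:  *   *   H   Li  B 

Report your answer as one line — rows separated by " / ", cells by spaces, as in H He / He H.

Be He Li B H / H Li B Be He / Li B He H Be / B H Be He Li / He Be H Li B

row 1 has {He,Li,Be}; column 5 has {He,Li,Be,B} — only H is left for (r1,c5).
row 2 has {H,He,Li,Be}; column 3 has {H,He,Li,Be} — only B is left for (r2,c3).
row 3 has {He,Be}; column 2 has {H,He,Li} — only B is left for (r3,c2).
row 3 has {He,Be,B}; column 4 has {He,Li,Be} — only H is left for (r3,c4).
row 4 has {H,He,Li,Be}; column 1 has {H,Be} — only B is left for (r4,c1).
row 5 has {H,Li,B}; column 1 has {H,Be,B} — only He is left for (r5,c1).
row 5 has {H,He,Li,B}; column 2 has {H,He,Li,B} — only Be is left for (r5,c2).
row 1 has {H,He,Li,Be}; column 4 has {H,He,Li,Be} — only B is left for (r1,c4).
row 3 has {H,He,Be,B}; column 1 has {H,He,Be,B} — only Li is left for (r3,c1).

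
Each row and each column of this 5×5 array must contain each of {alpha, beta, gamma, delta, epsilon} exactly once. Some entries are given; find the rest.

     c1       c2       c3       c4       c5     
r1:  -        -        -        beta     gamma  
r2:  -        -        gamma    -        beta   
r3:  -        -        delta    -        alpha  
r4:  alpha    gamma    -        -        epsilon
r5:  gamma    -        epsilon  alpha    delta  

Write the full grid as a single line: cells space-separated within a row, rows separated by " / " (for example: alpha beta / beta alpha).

(r1,c3): row 1 has {beta,gamma}; column 3 has {gamma,delta,epsilon}, so it must be alpha.
(r4,c3): row 4 has {alpha,gamma,epsilon}; column 3 has {alpha,gamma,delta,epsilon}, so it must be beta.
(r4,c4): row 4 has {alpha,beta,gamma,epsilon}; column 4 has {alpha,beta}, so it must be delta.
(r5,c2): row 5 has {alpha,gamma,delta,epsilon}; column 2 has {gamma}, so it must be beta.
(r2,c4): row 2 has {beta,gamma}; column 4 has {alpha,beta,delta}, so it must be epsilon.
(r3,c2): row 3 has {alpha,delta}; column 2 has {beta,gamma}, so it must be epsilon.
(r3,c4): row 3 has {alpha,delta,epsilon}; column 4 has {alpha,beta,delta,epsilon}, so it must be gamma.
(r1,c2): row 1 has {alpha,beta,gamma}; column 2 has {beta,gamma,epsilon}, so it must be delta.
(r2,c1): row 2 has {beta,gamma,epsilon}; column 1 has {alpha,gamma}, so it must be delta.
(r2,c2): row 2 has {beta,gamma,delta,epsilon}; column 2 has {beta,gamma,delta,epsilon}, so it must be alpha.
(r3,c1): row 3 has {alpha,gamma,delta,epsilon}; column 1 has {alpha,gamma,delta}, so it must be beta.
(r1,c1): row 1 has {alpha,beta,gamma,delta}; column 1 has {alpha,beta,gamma,delta}, so it must be epsilon.

epsilon delta alpha beta gamma / delta alpha gamma epsilon beta / beta epsilon delta gamma alpha / alpha gamma beta delta epsilon / gamma beta epsilon alpha delta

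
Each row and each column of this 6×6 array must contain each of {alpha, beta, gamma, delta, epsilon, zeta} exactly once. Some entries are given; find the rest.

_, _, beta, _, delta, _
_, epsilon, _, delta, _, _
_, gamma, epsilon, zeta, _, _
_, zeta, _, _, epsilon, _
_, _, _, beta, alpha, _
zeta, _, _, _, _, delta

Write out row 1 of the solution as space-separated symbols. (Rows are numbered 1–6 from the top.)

epsilon alpha beta gamma delta zeta

(r1,c2) = alpha
(r3,c5) = beta
(r3,c6) = alpha
(r5,c2) = delta
(r6,c2) = beta
(r6,c5) = gamma
(r2,c5) = zeta
(r3,c1) = delta
(r6,c3) = alpha
(r6,c4) = epsilon
(r1,c4) = gamma
(r2,c3) = gamma
(r2,c6) = beta
(r4,c3) = delta
(r4,c4) = alpha
(r4,c6) = gamma
(r5,c3) = zeta
(r5,c6) = epsilon
(r1,c1) = epsilon
(r1,c6) = zeta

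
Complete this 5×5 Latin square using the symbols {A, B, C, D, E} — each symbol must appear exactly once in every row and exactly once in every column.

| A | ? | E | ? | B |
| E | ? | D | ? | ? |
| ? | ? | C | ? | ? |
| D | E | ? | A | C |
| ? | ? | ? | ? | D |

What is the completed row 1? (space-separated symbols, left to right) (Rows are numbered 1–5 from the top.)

(r2,c5) = A
(r3,c1) = B
(r3,c5) = E
(r4,c3) = B
(r5,c1) = C
(r5,c3) = A
(r3,c4) = D
(r5,c2) = B
(r5,c4) = E
(r1,c4) = C
(r2,c2) = C
(r2,c4) = B
(r3,c2) = A
(r1,c2) = D

A D E C B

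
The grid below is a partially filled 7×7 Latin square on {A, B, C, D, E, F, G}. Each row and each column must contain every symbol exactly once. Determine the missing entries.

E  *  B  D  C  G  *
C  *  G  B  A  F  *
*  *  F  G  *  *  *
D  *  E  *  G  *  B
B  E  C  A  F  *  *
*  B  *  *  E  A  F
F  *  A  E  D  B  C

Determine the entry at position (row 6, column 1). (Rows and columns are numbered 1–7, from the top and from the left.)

G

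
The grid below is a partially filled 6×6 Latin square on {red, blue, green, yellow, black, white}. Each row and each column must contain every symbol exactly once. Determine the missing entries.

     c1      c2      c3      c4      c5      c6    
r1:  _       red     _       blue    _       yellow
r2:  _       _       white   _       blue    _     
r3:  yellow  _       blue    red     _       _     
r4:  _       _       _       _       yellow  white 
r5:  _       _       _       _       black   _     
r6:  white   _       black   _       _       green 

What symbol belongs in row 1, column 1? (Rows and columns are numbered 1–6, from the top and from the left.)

(r1,c3): row 1 has {red,blue,yellow}; column 3 has {blue,black,white}, so it must be green.
(r1,c5): row 1 has {red,blue,green,yellow}; column 5 has {blue,yellow,black}, so it must be white.
(r3,c5): row 3 has {red,blue,yellow}; column 5 has {blue,yellow,black,white}, so it must be green.
(r3,c6): row 3 has {red,blue,green,yellow}; column 6 has {green,yellow,white}, so it must be black.
(r4,c3): row 4 has {yellow,white}; column 3 has {blue,green,black,white}, so it must be red.
(r5,c3): row 5 has {black}; column 3 has {red,blue,green,black,white}, so it must be yellow.
(r6,c4): row 6 has {green,black,white}; column 4 has {red,blue}, so it must be yellow.
(r6,c5): row 6 has {green,yellow,black,white}; column 5 has {blue,green,yellow,black,white}, so it must be red.
(r1,c1): row 1 has {red,blue,green,yellow,white}; column 1 has {yellow,white}, so it must be black.

black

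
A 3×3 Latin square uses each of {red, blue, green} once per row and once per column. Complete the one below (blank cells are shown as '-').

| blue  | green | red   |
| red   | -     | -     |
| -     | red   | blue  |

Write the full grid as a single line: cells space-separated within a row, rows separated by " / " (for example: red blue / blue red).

(r2,c2) = blue
(r2,c3) = green
(r3,c1) = green

blue green red / red blue green / green red blue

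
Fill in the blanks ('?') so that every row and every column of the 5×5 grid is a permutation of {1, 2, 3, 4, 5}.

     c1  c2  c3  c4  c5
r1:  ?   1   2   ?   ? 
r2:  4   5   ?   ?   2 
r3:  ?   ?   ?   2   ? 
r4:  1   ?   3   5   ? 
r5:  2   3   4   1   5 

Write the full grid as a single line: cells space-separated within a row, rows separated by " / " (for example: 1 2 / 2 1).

5 1 2 4 3 / 4 5 1 3 2 / 3 4 5 2 1 / 1 2 3 5 4 / 2 3 4 1 5

row 2 has {2,4,5}; column 3 has {2,3,4} — only 1 is left for (r2,c3).
row 2 has {1,2,4,5}; column 4 has {1,2,5} — only 3 is left for (r2,c4).
row 3 has {2}; column 2 has {1,3,5} — only 4 is left for (r3,c2).
row 3 has {2,4}; column 3 has {1,2,3,4} — only 5 is left for (r3,c3).
row 4 has {1,3,5}; column 2 has {1,3,4,5} — only 2 is left for (r4,c2).
row 4 has {1,2,3,5}; column 5 has {2,5} — only 4 is left for (r4,c5).
row 1 has {1,2}; column 4 has {1,2,3,5} — only 4 is left for (r1,c4).
row 1 has {1,2,4}; column 5 has {2,4,5} — only 3 is left for (r1,c5).
row 3 has {2,4,5}; column 1 has {1,2,4} — only 3 is left for (r3,c1).
row 3 has {2,3,4,5}; column 5 has {2,3,4,5} — only 1 is left for (r3,c5).
row 1 has {1,2,3,4}; column 1 has {1,2,3,4} — only 5 is left for (r1,c1).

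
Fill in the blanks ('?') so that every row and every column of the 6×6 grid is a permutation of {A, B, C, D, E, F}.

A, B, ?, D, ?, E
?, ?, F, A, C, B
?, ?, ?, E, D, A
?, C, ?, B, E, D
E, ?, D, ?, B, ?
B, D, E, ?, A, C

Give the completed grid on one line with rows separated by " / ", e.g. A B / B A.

A B C D F E / D E F A C B / C F B E D A / F C A B E D / E A D C B F / B D E F A C

(r1,c3) = C
(r1,c5) = F
(r2,c1) = D
(r2,c2) = E
(r3,c2) = F
(r3,c3) = B
(r4,c1) = F
(r4,c3) = A
(r5,c2) = A
(r5,c6) = F
(r6,c4) = F
(r3,c1) = C
(r5,c4) = C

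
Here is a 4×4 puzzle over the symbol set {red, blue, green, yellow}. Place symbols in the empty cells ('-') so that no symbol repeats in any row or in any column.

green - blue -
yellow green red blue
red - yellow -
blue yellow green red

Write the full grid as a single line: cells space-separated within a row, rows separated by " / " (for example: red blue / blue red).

green red blue yellow / yellow green red blue / red blue yellow green / blue yellow green red

(r1,c2) = red
(r1,c4) = yellow
(r3,c2) = blue
(r3,c4) = green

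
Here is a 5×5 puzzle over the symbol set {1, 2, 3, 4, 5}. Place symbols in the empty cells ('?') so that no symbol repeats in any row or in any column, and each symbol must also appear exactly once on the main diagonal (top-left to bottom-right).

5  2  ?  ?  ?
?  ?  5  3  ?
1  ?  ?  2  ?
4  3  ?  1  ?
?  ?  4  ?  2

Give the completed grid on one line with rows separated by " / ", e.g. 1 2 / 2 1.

5 2 1 4 3 / 2 4 5 3 1 / 1 5 3 2 4 / 4 3 2 1 5 / 3 1 4 5 2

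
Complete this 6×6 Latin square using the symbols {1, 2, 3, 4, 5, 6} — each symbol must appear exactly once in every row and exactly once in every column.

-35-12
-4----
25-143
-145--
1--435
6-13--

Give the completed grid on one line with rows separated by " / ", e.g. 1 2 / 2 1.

(r1,c1) = 4
(r1,c4) = 6
(r2,c4) = 2
(r3,c3) = 6
(r4,c1) = 3
(r4,c6) = 6
(r5,c3) = 2
(r6,c2) = 2
(r6,c5) = 5
(r6,c6) = 4
(r2,c1) = 5
(r2,c3) = 3
(r2,c5) = 6
(r2,c6) = 1
(r4,c5) = 2
(r5,c2) = 6

4 3 5 6 1 2 / 5 4 3 2 6 1 / 2 5 6 1 4 3 / 3 1 4 5 2 6 / 1 6 2 4 3 5 / 6 2 1 3 5 4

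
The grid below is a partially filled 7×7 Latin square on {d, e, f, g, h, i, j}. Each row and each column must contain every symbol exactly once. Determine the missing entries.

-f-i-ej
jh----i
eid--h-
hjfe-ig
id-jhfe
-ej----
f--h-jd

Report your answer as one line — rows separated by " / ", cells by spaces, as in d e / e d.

d f h i g e j / j h e d f g i / e i d g j h f / h j f e d i g / i d g j h f e / g e j f i d h / f g i h e j d

(r3,c7) = f
(r4,c5) = d
(r5,c3) = g
(r6,c7) = h
(r7,c2) = g
(r1,c3) = h
(r1,c5) = g
(r2,c3) = e
(r2,c5) = f
(r3,c4) = g
(r3,c5) = j
(r6,c5) = i
(r7,c3) = i
(r7,c5) = e
(r1,c1) = d
(r2,c4) = d
(r2,c6) = g
(r6,c1) = g
(r6,c4) = f
(r6,c6) = d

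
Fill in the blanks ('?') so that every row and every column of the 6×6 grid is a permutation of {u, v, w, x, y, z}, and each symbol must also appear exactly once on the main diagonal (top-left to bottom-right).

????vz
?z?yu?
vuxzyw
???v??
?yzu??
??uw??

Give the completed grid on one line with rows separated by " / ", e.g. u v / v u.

u w y x v z / w z v y u x / v u x z y w / y x w v z u / x y z u w v / z v u w x y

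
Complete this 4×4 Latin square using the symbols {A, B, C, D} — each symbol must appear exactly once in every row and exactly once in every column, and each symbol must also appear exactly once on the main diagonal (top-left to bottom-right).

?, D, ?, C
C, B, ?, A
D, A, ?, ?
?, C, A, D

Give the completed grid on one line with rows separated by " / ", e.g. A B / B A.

A D B C / C B D A / D A C B / B C A D

Cell (r1,c1): row 1 has {C,D}; column 1 has {C,D}; the diagonal has {B,D} → A.
Cell (r1,c3): row 1 has {A,C,D}; column 3 has {A} → B.
Cell (r2,c3): row 2 has {A,B,C}; column 3 has {A,B} → D.
Cell (r3,c3): row 3 has {A,D}; column 3 has {A,B,D}; the diagonal has {A,B,D} → C.
Cell (r3,c4): row 3 has {A,C,D}; column 4 has {A,C,D} → B.
Cell (r4,c1): row 4 has {A,C,D}; column 1 has {A,C,D} → B.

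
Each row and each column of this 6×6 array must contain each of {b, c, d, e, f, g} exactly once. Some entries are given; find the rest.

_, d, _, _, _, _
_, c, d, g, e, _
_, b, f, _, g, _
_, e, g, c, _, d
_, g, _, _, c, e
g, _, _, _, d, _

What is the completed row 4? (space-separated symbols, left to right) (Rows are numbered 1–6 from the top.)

f e g c b d

(r3,c6): row 3 has {b,f,g}; column 6 has {d,e}, so it must be c.
(r5,c3): row 5 has {c,e,g}; column 3 has {d,f,g}, so it must be b.
(r6,c2): row 6 has {d,g}; column 2 has {b,c,d,e,g}, so it must be f.
(r6,c6): row 6 has {d,f,g}; column 6 has {c,d,e}, so it must be b.
(r2,c6): row 2 has {c,d,e,g}; column 6 has {b,c,d,e}, so it must be f.
(r6,c4): row 6 has {b,d,f,g}; column 4 has {c,g}, so it must be e.
(r1,c6): row 1 has {d}; column 6 has {b,c,d,e,f}, so it must be g.
(r2,c1): row 2 has {c,d,e,f,g}; column 1 has {g}, so it must be b.
(r3,c4): row 3 has {b,c,f,g}; column 4 has {c,e,g}, so it must be d.
(r4,c1): row 4 has {c,d,e,g}; column 1 has {b,g}, so it must be f.
(r4,c5): row 4 has {c,d,e,f,g}; column 5 has {c,d,e,g}, so it must be b.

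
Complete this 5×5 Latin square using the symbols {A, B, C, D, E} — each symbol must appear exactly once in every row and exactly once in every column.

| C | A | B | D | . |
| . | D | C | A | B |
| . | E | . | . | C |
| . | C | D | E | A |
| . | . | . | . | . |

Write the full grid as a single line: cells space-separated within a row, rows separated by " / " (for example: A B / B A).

C A B D E / E D C A B / D E A B C / B C D E A / A B E C D

(r1,c5) = E
(r2,c1) = E
(r3,c3) = A
(r3,c4) = B
(r4,c1) = B
(r5,c2) = B
(r5,c3) = E
(r5,c4) = C
(r5,c5) = D
(r3,c1) = D
(r5,c1) = A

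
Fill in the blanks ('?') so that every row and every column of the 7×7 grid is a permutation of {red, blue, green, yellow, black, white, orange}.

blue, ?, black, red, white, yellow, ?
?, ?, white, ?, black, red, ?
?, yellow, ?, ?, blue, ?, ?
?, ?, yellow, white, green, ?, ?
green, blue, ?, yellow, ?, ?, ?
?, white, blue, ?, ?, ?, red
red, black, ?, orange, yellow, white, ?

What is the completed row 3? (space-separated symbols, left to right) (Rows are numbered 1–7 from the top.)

white yellow red green blue orange black

(r6,c5) = orange
(r7,c3) = green
(r7,c7) = blue
(r5,c5) = red
(r5,c3) = orange
(r5,c6) = black
(r5,c7) = white
(r6,c6) = green
(r3,c3) = red
(r3,c6) = orange
(r4,c6) = blue
(r6,c4) = black
(r3,c4) = green
(r3,c7) = black
(r4,c7) = orange
(r6,c1) = yellow
(r1,c7) = green
(r2,c1) = orange
(r2,c2) = green
(r2,c4) = blue
(r2,c7) = yellow
(r3,c1) = white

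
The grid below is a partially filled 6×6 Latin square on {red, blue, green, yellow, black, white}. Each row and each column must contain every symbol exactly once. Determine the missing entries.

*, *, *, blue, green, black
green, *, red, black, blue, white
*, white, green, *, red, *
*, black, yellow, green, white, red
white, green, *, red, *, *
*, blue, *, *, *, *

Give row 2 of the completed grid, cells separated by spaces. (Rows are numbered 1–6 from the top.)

(r1,c3) = white
(r2,c2) = yellow

green yellow red black blue white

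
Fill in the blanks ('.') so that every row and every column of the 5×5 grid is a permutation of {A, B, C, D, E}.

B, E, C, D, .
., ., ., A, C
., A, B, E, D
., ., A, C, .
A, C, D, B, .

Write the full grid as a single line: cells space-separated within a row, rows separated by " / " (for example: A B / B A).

Cell (r1,c5): row 1 has {B,C,D,E}; column 5 has {C,D} → A.
Cell (r2,c3): row 2 has {A,C}; column 3 has {A,B,C,D} → E.
Cell (r3,c1): row 3 has {A,B,D,E}; column 1 has {A,B} → C.
Cell (r5,c5): row 5 has {A,B,C,D}; column 5 has {A,C,D} → E.
Cell (r2,c1): row 2 has {A,C,E}; column 1 has {A,B,C} → D.
Cell (r2,c2): row 2 has {A,C,D,E}; column 2 has {A,C,E} → B.
Cell (r4,c1): row 4 has {A,C}; column 1 has {A,B,C,D} → E.
Cell (r4,c2): row 4 has {A,C,E}; column 2 has {A,B,C,E} → D.
Cell (r4,c5): row 4 has {A,C,D,E}; column 5 has {A,C,D,E} → B.

B E C D A / D B E A C / C A B E D / E D A C B / A C D B E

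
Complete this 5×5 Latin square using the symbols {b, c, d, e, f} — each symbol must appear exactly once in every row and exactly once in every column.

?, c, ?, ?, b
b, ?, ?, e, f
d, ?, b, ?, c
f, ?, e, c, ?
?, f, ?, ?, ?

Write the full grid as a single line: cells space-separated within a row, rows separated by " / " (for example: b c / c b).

e c f d b / b d c e f / d e b f c / f b e c d / c f d b e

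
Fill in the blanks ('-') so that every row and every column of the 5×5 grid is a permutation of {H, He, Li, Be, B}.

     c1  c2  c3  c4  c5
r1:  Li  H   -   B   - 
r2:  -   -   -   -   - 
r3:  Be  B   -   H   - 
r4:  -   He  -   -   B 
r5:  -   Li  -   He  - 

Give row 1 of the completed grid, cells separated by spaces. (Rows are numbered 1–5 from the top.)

Li H Be B He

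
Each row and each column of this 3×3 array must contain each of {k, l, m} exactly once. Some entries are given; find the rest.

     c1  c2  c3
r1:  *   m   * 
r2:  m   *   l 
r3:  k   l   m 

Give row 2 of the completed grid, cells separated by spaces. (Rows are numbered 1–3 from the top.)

m k l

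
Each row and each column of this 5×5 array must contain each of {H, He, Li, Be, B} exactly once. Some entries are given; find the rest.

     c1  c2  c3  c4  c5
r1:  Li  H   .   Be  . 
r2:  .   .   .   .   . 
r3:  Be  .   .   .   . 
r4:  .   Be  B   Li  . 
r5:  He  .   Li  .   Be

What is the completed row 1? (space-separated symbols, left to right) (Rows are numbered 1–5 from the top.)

Li H He Be B

(r1,c3) = He
(r1,c5) = B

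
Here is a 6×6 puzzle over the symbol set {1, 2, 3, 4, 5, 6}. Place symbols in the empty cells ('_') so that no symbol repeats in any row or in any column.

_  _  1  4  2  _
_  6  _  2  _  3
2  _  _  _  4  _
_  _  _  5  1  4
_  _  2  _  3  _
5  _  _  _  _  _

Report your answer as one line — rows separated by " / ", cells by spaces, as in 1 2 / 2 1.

(r2,c5) = 5
(r6,c5) = 6
(r2,c3) = 4
(r6,c3) = 3
(r6,c4) = 1
(r6,c6) = 2
(r2,c1) = 1
(r4,c3) = 6
(r5,c4) = 6
(r6,c2) = 4
(r3,c3) = 5
(r3,c4) = 3
(r4,c1) = 3
(r4,c2) = 2
(r5,c1) = 4
(r1,c1) = 6
(r1,c6) = 5
(r3,c2) = 1
(r3,c6) = 6
(r5,c2) = 5
(r5,c6) = 1
(r1,c2) = 3

6 3 1 4 2 5 / 1 6 4 2 5 3 / 2 1 5 3 4 6 / 3 2 6 5 1 4 / 4 5 2 6 3 1 / 5 4 3 1 6 2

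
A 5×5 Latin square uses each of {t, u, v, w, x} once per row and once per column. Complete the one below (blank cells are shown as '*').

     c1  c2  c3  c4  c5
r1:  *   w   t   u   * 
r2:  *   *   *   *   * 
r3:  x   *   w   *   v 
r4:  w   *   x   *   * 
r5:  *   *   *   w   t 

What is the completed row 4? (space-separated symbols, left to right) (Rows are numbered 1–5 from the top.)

(r1,c1) = v
(r1,c5) = x
(r3,c4) = t
(r4,c4) = v
(r4,c5) = u
(r5,c1) = u
(r5,c3) = v
(r2,c1) = t
(r2,c3) = u
(r2,c4) = x
(r2,c5) = w
(r3,c2) = u
(r4,c2) = t

w t x v u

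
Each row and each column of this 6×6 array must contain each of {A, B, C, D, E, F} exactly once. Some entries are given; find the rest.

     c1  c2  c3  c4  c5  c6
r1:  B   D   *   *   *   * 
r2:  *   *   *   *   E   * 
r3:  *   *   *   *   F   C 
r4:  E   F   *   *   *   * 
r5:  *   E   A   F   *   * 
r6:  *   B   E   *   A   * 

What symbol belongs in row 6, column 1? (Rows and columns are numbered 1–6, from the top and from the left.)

F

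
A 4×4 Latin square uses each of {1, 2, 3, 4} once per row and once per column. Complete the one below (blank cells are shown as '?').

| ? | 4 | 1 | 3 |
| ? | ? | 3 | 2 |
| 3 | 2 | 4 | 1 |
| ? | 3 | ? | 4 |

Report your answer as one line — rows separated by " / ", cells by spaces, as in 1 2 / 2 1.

Cell (r1,c1): row 1 has {1,3,4}; column 1 has {3} → 2.
Cell (r2,c2): row 2 has {2,3}; column 2 has {2,3,4} → 1.
Cell (r4,c1): row 4 has {3,4}; column 1 has {2,3} → 1.
Cell (r4,c3): row 4 has {1,3,4}; column 3 has {1,3,4} → 2.
Cell (r2,c1): row 2 has {1,2,3}; column 1 has {1,2,3} → 4.

2 4 1 3 / 4 1 3 2 / 3 2 4 1 / 1 3 2 4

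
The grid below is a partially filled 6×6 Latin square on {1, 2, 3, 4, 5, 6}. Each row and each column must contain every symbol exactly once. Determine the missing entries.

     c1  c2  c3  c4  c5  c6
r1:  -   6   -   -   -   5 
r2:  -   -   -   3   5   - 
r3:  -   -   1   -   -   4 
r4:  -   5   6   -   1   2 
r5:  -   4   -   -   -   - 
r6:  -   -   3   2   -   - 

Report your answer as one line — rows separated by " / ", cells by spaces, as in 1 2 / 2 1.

(r4,c4) = 4
(r6,c2) = 1
(r6,c6) = 6
(r1,c4) = 1
(r2,c2) = 2
(r2,c3) = 4
(r2,c6) = 1
(r3,c2) = 3
(r4,c1) = 3
(r5,c6) = 3
(r6,c5) = 4
(r1,c3) = 2
(r1,c5) = 3
(r2,c1) = 6
(r5,c3) = 5
(r5,c4) = 6
(r5,c5) = 2
(r6,c1) = 5
(r1,c1) = 4
(r3,c1) = 2
(r3,c4) = 5
(r3,c5) = 6
(r5,c1) = 1

4 6 2 1 3 5 / 6 2 4 3 5 1 / 2 3 1 5 6 4 / 3 5 6 4 1 2 / 1 4 5 6 2 3 / 5 1 3 2 4 6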